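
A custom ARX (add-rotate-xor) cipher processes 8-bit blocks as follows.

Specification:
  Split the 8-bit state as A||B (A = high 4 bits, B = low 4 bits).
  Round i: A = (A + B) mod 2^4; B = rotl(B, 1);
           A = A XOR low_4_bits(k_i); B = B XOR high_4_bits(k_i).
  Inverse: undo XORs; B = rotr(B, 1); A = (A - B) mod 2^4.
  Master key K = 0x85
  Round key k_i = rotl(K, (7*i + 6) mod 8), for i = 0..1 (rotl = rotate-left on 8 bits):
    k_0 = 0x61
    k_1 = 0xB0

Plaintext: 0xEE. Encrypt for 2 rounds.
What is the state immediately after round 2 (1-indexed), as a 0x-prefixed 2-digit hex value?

0x8C

s_0 = plaintext = 0xEE
s_1 = Round(s_0, k_0) = 0xDB
s_2 = Round(s_1, k_1) = 0x8C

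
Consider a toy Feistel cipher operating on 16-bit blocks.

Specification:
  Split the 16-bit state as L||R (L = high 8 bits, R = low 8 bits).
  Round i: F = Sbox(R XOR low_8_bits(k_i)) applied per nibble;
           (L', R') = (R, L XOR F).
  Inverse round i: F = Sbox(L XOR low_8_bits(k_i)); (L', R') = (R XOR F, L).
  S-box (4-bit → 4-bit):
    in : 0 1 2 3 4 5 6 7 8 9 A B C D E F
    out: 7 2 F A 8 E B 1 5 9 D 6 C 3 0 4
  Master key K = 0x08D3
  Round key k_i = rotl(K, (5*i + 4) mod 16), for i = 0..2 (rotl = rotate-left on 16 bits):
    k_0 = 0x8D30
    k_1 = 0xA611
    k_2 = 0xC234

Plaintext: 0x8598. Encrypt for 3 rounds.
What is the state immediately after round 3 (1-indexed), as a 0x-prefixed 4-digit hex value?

s_0 = plaintext = 0x8598
s_1 = Round(s_0, k_0) = 0x9850
s_2 = Round(s_1, k_1) = 0x501A
s_3 = Round(s_2, k_2) = 0x1AA0

0x1AA0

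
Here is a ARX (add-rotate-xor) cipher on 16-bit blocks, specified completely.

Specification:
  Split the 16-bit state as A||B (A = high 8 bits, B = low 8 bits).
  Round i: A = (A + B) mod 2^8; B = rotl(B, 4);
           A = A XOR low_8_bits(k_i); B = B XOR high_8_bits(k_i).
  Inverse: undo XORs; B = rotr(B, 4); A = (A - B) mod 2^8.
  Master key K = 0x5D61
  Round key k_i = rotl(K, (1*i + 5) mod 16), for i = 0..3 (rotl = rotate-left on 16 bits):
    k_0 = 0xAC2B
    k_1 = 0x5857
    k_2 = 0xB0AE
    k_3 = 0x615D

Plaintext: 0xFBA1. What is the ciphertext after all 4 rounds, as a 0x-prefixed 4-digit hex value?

0x1B59

s_0 = plaintext = 0xFBA1
s_1 = Round(s_0, k_0) = 0xB7B6
s_2 = Round(s_1, k_1) = 0x3A33
s_3 = Round(s_2, k_2) = 0xC383
s_4 = Round(s_3, k_3) = 0x1B59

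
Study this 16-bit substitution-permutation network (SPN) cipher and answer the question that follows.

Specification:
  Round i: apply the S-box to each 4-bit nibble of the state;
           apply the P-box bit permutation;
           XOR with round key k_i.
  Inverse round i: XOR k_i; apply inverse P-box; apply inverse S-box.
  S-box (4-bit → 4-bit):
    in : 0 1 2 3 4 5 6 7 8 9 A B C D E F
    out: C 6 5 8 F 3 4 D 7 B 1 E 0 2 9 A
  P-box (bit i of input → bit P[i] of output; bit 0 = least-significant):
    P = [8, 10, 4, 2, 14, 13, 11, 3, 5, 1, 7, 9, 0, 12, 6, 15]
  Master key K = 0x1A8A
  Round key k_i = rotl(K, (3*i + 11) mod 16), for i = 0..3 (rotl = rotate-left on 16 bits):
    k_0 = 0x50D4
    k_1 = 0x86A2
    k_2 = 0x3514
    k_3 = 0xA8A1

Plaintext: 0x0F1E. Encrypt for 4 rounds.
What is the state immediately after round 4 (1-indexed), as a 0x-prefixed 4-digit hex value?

s_0 = plaintext = 0x0F1E
s_1 = Round(s_0, k_0) = 0xFB92
s_2 = Round(s_1, k_1) = 0x7538
s_3 = Round(s_2, k_2) = 0xB06F
s_4 = Round(s_3, k_3) = 0x3665

0x3665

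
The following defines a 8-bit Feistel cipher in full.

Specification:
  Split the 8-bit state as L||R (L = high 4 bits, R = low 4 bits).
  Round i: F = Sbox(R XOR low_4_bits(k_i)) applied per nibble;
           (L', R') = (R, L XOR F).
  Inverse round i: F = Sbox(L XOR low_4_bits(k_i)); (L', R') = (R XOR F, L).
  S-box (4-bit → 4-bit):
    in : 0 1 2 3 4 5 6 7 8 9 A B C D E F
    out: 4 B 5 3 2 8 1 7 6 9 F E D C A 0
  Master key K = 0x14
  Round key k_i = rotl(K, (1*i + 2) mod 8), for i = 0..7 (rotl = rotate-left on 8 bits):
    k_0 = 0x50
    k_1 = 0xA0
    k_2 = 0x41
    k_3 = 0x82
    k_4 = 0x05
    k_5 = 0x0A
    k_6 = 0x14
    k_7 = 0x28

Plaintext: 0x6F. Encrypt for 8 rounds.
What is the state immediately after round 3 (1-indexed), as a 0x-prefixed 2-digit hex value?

s_0 = plaintext = 0x6F
s_1 = Round(s_0, k_0) = 0xF6
s_2 = Round(s_1, k_1) = 0x6E
s_3 = Round(s_2, k_2) = 0xE6
s_4 = Round(s_3, k_3) = 0x6C
s_5 = Round(s_4, k_4) = 0xCF
s_6 = Round(s_5, k_5) = 0xF4
s_7 = Round(s_6, k_6) = 0x4B
s_8 = Round(s_7, k_7) = 0xB7

0xE6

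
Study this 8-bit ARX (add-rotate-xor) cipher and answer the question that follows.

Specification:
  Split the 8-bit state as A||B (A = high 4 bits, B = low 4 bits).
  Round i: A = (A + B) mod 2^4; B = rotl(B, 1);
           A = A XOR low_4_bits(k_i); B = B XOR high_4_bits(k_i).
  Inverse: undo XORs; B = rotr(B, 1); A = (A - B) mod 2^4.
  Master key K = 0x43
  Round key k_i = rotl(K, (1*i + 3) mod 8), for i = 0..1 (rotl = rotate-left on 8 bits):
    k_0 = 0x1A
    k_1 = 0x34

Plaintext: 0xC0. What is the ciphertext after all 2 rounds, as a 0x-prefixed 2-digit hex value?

s_0 = plaintext = 0xC0
s_1 = Round(s_0, k_0) = 0x61
s_2 = Round(s_1, k_1) = 0x31

0x31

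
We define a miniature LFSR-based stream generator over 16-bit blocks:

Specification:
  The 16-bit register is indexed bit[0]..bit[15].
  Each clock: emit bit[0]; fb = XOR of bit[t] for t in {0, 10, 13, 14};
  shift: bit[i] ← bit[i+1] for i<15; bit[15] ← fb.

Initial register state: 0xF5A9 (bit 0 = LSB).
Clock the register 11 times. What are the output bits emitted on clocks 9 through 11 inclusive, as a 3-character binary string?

101

reg_0 = 0xF5A9
clock 1: out=1, reg = 0x7AD4
clock 2: out=0, reg = 0x3D6A
clock 3: out=0, reg = 0x1EB5
clock 4: out=1, reg = 0x0F5A
clock 5: out=0, reg = 0x87AD
clock 6: out=1, reg = 0x43D6
clock 7: out=0, reg = 0xA1EB
clock 8: out=1, reg = 0x50F5
clock 9: out=1, reg = 0x287A
clock 10: out=0, reg = 0x943D
clock 11: out=1, reg = 0x4A1E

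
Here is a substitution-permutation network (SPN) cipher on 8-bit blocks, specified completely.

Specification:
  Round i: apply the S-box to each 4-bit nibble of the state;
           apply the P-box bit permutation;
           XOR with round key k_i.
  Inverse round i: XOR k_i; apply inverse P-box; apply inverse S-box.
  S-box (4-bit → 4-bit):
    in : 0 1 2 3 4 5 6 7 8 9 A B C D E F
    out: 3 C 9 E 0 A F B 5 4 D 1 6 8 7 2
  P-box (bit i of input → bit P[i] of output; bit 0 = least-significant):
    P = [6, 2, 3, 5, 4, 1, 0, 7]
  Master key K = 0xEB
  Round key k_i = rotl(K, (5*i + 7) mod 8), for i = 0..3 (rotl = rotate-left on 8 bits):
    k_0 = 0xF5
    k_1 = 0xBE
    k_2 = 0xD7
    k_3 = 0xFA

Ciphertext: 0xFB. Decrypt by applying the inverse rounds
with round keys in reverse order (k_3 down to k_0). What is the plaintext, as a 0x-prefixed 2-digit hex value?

0x02

s_0 = ciphertext = 0xFB
s_1 = InvRound(s_0, k_3) = 0x94
s_2 = InvRound(s_1, k_2) = 0xCB
s_3 = InvRound(s_2, k_1) = 0x87
s_4 = InvRound(s_3, k_0) = 0x02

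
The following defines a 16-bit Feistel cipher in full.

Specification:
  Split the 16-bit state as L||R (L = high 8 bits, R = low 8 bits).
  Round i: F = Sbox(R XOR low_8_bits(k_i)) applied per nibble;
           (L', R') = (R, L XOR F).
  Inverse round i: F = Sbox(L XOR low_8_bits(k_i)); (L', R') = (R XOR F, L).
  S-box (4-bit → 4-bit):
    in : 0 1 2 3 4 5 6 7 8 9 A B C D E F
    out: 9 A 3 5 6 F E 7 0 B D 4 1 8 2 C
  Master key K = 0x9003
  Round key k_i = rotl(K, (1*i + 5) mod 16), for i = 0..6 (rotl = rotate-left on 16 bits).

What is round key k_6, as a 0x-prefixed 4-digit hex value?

K = 0x9003
k_0 = rotl(K, (1*0+5) mod 16) = rotl(K, 5) = 0x0072
k_1 = rotl(K, (1*1+5) mod 16) = rotl(K, 6) = 0x00E4
k_2 = rotl(K, (1*2+5) mod 16) = rotl(K, 7) = 0x01C8
k_3 = rotl(K, (1*3+5) mod 16) = rotl(K, 8) = 0x0390
k_4 = rotl(K, (1*4+5) mod 16) = rotl(K, 9) = 0x0720
k_5 = rotl(K, (1*5+5) mod 16) = rotl(K, 10) = 0x0E40
k_6 = rotl(K, (1*6+5) mod 16) = rotl(K, 11) = 0x1C80

0x1C80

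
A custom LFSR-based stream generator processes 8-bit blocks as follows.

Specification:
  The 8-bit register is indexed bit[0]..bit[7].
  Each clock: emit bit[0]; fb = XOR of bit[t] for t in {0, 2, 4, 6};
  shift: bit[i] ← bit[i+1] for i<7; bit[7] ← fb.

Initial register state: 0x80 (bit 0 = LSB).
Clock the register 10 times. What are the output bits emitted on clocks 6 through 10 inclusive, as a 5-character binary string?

00101

reg_0 = 0x80
clock 1: out=0, reg = 0x40
clock 2: out=0, reg = 0xA0
clock 3: out=0, reg = 0x50
clock 4: out=0, reg = 0x28
clock 5: out=0, reg = 0x14
clock 6: out=0, reg = 0x0A
clock 7: out=0, reg = 0x05
clock 8: out=1, reg = 0x02
clock 9: out=0, reg = 0x01
clock 10: out=1, reg = 0x80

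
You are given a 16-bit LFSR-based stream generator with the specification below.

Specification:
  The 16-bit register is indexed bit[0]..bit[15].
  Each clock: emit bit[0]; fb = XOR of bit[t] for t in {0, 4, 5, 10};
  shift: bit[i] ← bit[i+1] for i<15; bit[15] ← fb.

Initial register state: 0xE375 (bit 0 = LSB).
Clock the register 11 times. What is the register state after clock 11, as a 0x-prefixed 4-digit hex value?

0x443C

reg_0 = 0xE375
clock 1: out=1, reg = 0xF1BA
clock 2: out=0, reg = 0x78DD
clock 3: out=1, reg = 0x3C6E
clock 4: out=0, reg = 0x1E37
clock 5: out=1, reg = 0x0F1B
clock 6: out=1, reg = 0x878D
clock 7: out=1, reg = 0x43C6
clock 8: out=0, reg = 0x21E3
clock 9: out=1, reg = 0x10F1
clock 10: out=1, reg = 0x8878
clock 11: out=0, reg = 0x443C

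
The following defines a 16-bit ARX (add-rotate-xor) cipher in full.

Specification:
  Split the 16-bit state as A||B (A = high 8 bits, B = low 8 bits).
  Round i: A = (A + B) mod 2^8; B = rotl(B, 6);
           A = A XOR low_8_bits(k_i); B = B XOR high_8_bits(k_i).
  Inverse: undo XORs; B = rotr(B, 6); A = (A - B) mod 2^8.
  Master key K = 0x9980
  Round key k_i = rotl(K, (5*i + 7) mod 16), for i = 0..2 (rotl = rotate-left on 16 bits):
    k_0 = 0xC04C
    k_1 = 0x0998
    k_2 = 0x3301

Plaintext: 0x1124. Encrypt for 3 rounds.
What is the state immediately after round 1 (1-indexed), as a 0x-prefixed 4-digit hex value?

s_0 = plaintext = 0x1124
s_1 = Round(s_0, k_0) = 0x79C9
s_2 = Round(s_1, k_1) = 0xDA7B
s_3 = Round(s_2, k_2) = 0x54ED

0x79C9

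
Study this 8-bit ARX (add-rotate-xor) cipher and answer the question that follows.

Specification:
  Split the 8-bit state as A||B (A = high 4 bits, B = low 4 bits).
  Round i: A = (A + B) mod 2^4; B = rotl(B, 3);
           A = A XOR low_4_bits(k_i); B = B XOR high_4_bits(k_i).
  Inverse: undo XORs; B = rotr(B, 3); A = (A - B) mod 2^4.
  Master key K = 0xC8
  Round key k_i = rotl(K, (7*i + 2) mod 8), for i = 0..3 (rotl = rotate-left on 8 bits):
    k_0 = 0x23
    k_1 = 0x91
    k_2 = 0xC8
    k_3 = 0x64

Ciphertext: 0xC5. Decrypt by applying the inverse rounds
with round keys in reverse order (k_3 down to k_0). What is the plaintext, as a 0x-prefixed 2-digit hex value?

0x17

s_0 = ciphertext = 0xC5
s_1 = InvRound(s_0, k_3) = 0x26
s_2 = InvRound(s_1, k_2) = 0x55
s_3 = InvRound(s_2, k_1) = 0xB9
s_4 = InvRound(s_3, k_0) = 0x17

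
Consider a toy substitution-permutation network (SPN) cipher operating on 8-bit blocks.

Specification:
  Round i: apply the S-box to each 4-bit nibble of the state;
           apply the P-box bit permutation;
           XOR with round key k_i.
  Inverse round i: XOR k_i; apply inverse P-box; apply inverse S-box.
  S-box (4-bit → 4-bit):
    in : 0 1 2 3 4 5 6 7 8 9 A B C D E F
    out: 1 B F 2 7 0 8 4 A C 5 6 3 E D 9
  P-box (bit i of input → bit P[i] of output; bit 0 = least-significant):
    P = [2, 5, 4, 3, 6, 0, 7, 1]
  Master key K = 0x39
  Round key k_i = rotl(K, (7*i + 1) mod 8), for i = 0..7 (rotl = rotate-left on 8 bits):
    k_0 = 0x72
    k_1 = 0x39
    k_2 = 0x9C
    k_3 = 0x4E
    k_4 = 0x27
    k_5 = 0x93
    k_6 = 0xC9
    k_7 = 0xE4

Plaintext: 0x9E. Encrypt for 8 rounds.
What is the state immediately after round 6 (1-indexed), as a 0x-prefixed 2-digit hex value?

0x34

s_0 = plaintext = 0x9E
s_1 = Round(s_0, k_0) = 0xEC
s_2 = Round(s_1, k_1) = 0xDF
s_3 = Round(s_2, k_2) = 0x13
s_4 = Round(s_3, k_3) = 0x2D
s_5 = Round(s_4, k_4) = 0xDC
s_6 = Round(s_5, k_5) = 0x34
s_7 = Round(s_6, k_6) = 0xFC
s_8 = Round(s_7, k_7) = 0x82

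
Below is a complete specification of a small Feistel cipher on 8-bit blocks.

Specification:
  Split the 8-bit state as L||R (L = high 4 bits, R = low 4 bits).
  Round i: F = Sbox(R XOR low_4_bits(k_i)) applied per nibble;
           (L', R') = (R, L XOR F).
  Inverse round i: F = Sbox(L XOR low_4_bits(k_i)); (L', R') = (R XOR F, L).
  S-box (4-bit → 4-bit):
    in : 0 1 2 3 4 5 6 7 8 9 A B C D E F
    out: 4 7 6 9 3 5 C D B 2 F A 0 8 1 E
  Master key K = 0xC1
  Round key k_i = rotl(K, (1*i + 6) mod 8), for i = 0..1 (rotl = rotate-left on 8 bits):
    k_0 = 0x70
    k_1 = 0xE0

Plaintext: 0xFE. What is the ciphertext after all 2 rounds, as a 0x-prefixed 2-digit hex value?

s_0 = plaintext = 0xFE
s_1 = Round(s_0, k_0) = 0xEE
s_2 = Round(s_1, k_1) = 0xEF

0xEF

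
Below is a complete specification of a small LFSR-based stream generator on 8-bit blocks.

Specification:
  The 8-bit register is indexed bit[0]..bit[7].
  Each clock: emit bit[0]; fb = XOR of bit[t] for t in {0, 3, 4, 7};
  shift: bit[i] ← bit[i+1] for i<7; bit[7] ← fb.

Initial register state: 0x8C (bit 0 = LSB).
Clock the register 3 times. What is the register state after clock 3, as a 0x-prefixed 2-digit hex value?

reg_0 = 0x8C
clock 1: out=0, reg = 0x46
clock 2: out=0, reg = 0x23
clock 3: out=1, reg = 0x91

0x91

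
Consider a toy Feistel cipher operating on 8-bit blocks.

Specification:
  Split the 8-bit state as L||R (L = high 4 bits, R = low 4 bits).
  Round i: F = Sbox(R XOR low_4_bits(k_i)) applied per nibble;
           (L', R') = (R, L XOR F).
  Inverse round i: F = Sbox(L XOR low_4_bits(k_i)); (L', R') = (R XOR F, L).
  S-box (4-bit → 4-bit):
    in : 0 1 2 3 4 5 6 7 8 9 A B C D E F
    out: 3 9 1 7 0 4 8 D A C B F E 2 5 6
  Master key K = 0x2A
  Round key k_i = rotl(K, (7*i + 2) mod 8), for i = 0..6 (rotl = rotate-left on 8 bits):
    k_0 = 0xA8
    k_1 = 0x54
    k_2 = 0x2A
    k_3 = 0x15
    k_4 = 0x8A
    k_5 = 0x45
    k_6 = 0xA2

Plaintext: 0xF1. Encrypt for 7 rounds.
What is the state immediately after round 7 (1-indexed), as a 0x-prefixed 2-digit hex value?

s_0 = plaintext = 0xF1
s_1 = Round(s_0, k_0) = 0x13
s_2 = Round(s_1, k_1) = 0x3C
s_3 = Round(s_2, k_2) = 0xCB
s_4 = Round(s_3, k_3) = 0xB9
s_5 = Round(s_4, k_4) = 0x9C
s_6 = Round(s_5, k_5) = 0xC5
s_7 = Round(s_6, k_6) = 0x51

0x51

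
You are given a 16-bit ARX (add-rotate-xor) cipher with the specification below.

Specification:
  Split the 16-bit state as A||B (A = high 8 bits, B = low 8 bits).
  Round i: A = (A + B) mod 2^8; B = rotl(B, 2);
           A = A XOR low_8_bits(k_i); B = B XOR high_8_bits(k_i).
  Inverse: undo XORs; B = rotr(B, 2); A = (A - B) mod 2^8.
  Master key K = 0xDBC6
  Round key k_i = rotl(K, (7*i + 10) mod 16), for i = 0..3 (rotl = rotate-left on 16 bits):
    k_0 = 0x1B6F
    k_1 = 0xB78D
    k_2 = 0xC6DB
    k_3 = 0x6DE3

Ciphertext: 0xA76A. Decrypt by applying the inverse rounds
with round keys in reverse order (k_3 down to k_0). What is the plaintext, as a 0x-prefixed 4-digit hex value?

0x71A1

s_0 = ciphertext = 0xA76A
s_1 = InvRound(s_0, k_3) = 0x83C1
s_2 = InvRound(s_1, k_2) = 0x97C1
s_3 = InvRound(s_2, k_1) = 0x7D9D
s_4 = InvRound(s_3, k_0) = 0x71A1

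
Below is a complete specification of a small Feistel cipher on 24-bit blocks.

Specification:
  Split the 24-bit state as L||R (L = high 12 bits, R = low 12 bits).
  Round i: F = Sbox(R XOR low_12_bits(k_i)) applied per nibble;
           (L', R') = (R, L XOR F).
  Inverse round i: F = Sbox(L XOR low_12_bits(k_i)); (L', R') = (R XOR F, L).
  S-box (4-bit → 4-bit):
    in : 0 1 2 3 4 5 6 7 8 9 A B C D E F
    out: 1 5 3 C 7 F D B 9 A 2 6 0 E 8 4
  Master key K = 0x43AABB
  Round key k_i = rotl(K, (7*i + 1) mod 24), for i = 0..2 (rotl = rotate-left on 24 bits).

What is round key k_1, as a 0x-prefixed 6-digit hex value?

K = 0x43AABB
k_0 = rotl(K, (7*0+1) mod 24) = rotl(K, 1) = 0x875576
k_1 = rotl(K, (7*1+1) mod 24) = rotl(K, 8) = 0xAABB43

0xAABB43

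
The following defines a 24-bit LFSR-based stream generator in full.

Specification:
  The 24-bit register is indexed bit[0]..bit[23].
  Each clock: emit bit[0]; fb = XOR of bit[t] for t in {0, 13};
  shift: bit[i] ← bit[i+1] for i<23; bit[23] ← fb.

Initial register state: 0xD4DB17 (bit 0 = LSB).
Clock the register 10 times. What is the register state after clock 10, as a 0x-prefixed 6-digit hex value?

0x6C7536

reg_0 = 0xD4DB17
clock 1: out=1, reg = 0xEA6D8B
clock 2: out=1, reg = 0x7536C5
clock 3: out=1, reg = 0x3A9B62
clock 4: out=0, reg = 0x1D4DB1
clock 5: out=1, reg = 0x8EA6D8
clock 6: out=0, reg = 0xC7536C
clock 7: out=0, reg = 0x63A9B6
clock 8: out=0, reg = 0xB1D4DB
clock 9: out=1, reg = 0xD8EA6D
clock 10: out=1, reg = 0x6C7536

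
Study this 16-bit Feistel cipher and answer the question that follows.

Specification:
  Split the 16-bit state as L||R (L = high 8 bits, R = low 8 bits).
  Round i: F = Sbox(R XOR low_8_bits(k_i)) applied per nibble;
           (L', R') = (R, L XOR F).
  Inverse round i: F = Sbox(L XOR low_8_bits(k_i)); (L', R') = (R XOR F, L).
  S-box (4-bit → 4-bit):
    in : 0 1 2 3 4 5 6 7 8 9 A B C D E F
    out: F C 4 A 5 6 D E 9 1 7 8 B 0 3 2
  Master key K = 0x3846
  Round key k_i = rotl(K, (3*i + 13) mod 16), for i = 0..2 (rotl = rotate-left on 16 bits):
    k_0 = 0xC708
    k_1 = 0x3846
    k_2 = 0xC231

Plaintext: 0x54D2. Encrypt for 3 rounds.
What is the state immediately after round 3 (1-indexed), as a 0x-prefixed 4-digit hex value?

0x1415

s_0 = plaintext = 0x54D2
s_1 = Round(s_0, k_0) = 0xD253
s_2 = Round(s_1, k_1) = 0x5314
s_3 = Round(s_2, k_2) = 0x1415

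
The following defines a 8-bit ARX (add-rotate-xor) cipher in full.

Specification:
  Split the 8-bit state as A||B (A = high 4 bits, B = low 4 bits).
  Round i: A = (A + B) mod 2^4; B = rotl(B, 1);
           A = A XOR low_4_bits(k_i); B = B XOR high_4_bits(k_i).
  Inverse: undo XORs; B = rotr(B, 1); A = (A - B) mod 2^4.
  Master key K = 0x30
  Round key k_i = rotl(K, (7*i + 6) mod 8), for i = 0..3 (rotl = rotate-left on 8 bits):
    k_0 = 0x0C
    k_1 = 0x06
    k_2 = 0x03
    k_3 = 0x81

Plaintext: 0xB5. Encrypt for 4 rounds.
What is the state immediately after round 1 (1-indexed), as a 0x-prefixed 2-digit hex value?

s_0 = plaintext = 0xB5
s_1 = Round(s_0, k_0) = 0xCA
s_2 = Round(s_1, k_1) = 0x05
s_3 = Round(s_2, k_2) = 0x6A
s_4 = Round(s_3, k_3) = 0x1D

0xCA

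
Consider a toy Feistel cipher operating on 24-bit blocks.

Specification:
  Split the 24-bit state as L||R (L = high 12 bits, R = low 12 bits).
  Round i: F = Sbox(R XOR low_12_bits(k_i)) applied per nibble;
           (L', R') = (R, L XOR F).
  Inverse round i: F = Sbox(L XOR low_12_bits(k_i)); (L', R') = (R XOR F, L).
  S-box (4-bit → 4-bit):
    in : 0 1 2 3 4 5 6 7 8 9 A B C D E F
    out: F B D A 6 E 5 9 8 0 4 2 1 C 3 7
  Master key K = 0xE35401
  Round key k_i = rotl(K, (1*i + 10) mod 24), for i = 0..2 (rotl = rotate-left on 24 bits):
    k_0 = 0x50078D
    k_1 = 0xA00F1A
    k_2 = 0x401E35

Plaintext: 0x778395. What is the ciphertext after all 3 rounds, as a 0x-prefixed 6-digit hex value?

s_0 = plaintext = 0x778395
s_1 = Round(s_0, k_0) = 0x3951C0
s_2 = Round(s_1, k_1) = 0x1C0051
s_3 = Round(s_2, k_2) = 0x051296

0x051296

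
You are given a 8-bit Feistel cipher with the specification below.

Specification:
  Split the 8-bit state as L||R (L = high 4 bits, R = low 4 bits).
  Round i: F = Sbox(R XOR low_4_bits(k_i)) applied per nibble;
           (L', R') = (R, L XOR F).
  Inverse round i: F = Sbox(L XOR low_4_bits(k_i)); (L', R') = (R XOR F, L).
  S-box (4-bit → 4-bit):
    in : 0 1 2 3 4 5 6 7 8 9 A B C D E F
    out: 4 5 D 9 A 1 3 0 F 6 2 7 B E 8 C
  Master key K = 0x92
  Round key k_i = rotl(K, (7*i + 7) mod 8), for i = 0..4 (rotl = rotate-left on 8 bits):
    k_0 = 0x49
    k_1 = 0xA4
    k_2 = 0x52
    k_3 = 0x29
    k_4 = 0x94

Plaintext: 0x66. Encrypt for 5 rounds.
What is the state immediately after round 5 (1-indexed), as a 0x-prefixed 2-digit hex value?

0x10

s_0 = plaintext = 0x66
s_1 = Round(s_0, k_0) = 0x6A
s_2 = Round(s_1, k_1) = 0xAE
s_3 = Round(s_2, k_2) = 0xE1
s_4 = Round(s_3, k_3) = 0x11
s_5 = Round(s_4, k_4) = 0x10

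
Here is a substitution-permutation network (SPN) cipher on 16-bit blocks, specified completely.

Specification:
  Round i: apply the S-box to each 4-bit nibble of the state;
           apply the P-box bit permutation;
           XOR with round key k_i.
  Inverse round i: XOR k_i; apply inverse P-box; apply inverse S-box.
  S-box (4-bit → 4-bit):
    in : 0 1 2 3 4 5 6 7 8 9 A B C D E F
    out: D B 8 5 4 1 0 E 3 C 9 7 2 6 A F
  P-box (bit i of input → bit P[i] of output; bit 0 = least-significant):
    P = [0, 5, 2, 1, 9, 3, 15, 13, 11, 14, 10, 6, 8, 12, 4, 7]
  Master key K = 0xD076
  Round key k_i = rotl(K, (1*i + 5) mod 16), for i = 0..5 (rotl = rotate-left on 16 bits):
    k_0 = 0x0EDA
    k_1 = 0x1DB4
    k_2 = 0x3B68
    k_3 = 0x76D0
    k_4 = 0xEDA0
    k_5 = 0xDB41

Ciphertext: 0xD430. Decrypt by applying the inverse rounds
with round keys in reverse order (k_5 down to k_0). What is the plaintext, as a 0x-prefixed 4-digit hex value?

0x6AAE

s_0 = ciphertext = 0xD430
s_1 = InvRound(s_0, k_5) = 0x3058
s_2 = InvRound(s_1, k_4) = 0xFFDC
s_3 = InvRound(s_2, k_3) = 0x55D4
s_4 = InvRound(s_3, k_2) = 0x9B1D
s_5 = InvRound(s_4, k_1) = 0x24B8
s_6 = InvRound(s_5, k_0) = 0x6AAE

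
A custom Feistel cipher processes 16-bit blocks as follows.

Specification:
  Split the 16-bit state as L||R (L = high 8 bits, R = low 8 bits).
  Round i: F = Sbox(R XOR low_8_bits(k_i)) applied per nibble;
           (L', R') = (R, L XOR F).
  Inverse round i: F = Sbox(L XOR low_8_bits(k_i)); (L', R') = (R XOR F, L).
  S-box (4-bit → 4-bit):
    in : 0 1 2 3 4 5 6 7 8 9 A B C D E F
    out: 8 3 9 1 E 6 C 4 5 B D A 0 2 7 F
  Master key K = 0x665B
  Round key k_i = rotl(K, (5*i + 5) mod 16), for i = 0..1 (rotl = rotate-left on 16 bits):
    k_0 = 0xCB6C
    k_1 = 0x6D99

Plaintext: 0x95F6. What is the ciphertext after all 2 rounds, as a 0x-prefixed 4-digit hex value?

0x2855

s_0 = plaintext = 0x95F6
s_1 = Round(s_0, k_0) = 0xF628
s_2 = Round(s_1, k_1) = 0x2855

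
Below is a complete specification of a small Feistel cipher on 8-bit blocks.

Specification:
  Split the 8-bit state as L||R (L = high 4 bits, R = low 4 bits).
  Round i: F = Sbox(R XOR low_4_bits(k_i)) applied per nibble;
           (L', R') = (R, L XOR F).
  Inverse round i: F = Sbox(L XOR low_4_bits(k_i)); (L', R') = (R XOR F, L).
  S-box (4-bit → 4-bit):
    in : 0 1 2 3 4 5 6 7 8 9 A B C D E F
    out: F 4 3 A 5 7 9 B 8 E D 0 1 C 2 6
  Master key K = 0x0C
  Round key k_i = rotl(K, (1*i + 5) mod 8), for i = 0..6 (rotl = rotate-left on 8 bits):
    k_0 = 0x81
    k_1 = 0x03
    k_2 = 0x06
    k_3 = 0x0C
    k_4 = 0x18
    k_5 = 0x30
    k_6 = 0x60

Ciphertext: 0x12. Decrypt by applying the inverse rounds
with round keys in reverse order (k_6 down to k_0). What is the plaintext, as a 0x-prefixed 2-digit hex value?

s_0 = ciphertext = 0x12
s_1 = InvRound(s_0, k_6) = 0x61
s_2 = InvRound(s_1, k_5) = 0x86
s_3 = InvRound(s_2, k_4) = 0x98
s_4 = InvRound(s_3, k_3) = 0xF9
s_5 = InvRound(s_4, k_2) = 0x7F
s_6 = InvRound(s_5, k_1) = 0xA7
s_7 = InvRound(s_6, k_0) = 0x7A

0x7A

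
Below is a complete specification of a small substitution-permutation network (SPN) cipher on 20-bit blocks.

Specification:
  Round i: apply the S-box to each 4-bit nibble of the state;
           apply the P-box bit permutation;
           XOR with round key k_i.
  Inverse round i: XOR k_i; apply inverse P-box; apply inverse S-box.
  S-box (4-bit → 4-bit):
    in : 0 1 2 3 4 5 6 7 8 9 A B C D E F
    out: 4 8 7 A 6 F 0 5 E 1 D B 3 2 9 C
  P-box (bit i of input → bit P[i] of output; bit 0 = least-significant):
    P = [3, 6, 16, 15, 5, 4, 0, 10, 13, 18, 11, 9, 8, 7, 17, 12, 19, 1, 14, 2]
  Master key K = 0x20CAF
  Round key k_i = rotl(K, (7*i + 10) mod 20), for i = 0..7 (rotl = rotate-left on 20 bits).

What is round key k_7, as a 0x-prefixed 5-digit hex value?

0x90657

K = 0x20CAF
k_0 = rotl(K, (7*0+10) mod 20) = rotl(K, 10) = 0x2BC83
k_1 = rotl(K, (7*1+10) mod 20) = rotl(K, 17) = 0xE4195
k_2 = rotl(K, (7*2+10) mod 20) = rotl(K, 4) = 0x0CAF2
k_3 = rotl(K, (7*3+10) mod 20) = rotl(K, 11) = 0x57906
k_4 = rotl(K, (7*4+10) mod 20) = rotl(K, 18) = 0xC832B
k_5 = rotl(K, (7*5+10) mod 20) = rotl(K, 5) = 0x195E4
k_6 = rotl(K, (7*6+10) mod 20) = rotl(K, 12) = 0xAF20C
k_7 = rotl(K, (7*7+10) mod 20) = rotl(K, 19) = 0x90657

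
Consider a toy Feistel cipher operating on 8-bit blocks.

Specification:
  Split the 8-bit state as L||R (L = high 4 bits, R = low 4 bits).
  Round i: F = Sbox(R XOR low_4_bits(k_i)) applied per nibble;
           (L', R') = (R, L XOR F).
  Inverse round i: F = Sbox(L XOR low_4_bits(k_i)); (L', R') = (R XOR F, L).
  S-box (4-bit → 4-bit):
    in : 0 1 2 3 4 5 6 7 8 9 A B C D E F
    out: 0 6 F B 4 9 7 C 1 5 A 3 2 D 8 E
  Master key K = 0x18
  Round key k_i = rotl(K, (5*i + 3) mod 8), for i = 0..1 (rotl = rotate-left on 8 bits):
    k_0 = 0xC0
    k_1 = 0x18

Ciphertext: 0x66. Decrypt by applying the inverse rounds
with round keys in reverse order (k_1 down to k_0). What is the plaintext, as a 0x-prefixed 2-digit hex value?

0xEE

s_0 = ciphertext = 0x66
s_1 = InvRound(s_0, k_1) = 0xE6
s_2 = InvRound(s_1, k_0) = 0xEE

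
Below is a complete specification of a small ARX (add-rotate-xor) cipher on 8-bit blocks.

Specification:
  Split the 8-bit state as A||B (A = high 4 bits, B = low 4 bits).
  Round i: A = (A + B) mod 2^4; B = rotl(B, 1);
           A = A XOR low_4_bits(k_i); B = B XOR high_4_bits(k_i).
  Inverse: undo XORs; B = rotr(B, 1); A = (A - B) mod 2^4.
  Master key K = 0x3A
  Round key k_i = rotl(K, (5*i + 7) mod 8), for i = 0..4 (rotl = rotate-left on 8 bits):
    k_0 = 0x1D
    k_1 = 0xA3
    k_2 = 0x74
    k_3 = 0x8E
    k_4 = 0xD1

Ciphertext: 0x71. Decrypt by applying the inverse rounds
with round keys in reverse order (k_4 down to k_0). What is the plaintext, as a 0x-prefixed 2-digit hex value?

s_0 = ciphertext = 0x71
s_1 = InvRound(s_0, k_4) = 0x06
s_2 = InvRound(s_1, k_3) = 0x77
s_3 = InvRound(s_2, k_2) = 0x30
s_4 = InvRound(s_3, k_1) = 0xB5
s_5 = InvRound(s_4, k_0) = 0x42

0x42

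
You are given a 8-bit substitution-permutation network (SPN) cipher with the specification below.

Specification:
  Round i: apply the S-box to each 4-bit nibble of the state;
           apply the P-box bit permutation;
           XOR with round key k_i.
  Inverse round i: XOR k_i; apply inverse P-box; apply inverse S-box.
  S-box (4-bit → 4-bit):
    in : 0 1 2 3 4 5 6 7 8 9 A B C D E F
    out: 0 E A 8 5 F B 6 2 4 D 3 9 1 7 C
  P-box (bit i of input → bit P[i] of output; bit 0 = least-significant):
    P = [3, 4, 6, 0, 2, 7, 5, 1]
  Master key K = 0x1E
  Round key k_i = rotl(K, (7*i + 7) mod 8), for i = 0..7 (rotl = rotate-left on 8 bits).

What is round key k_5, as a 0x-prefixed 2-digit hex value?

K = 0x1E
k_0 = rotl(K, (7*0+7) mod 8) = rotl(K, 7) = 0x0F
k_1 = rotl(K, (7*1+7) mod 8) = rotl(K, 6) = 0x87
k_2 = rotl(K, (7*2+7) mod 8) = rotl(K, 5) = 0xC3
k_3 = rotl(K, (7*3+7) mod 8) = rotl(K, 4) = 0xE1
k_4 = rotl(K, (7*4+7) mod 8) = rotl(K, 3) = 0xF0
k_5 = rotl(K, (7*5+7) mod 8) = rotl(K, 2) = 0x78

0x78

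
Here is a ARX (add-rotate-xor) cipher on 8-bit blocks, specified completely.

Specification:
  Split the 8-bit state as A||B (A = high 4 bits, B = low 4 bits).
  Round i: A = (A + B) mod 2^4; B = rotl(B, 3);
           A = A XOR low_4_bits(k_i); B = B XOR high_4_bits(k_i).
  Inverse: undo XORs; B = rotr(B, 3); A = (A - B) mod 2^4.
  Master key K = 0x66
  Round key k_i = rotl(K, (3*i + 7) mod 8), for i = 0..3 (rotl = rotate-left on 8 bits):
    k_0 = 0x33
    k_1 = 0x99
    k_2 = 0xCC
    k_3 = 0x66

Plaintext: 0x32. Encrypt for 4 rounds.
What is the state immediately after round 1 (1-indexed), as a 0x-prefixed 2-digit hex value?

s_0 = plaintext = 0x32
s_1 = Round(s_0, k_0) = 0x62
s_2 = Round(s_1, k_1) = 0x18
s_3 = Round(s_2, k_2) = 0x58
s_4 = Round(s_3, k_3) = 0xB2

0x62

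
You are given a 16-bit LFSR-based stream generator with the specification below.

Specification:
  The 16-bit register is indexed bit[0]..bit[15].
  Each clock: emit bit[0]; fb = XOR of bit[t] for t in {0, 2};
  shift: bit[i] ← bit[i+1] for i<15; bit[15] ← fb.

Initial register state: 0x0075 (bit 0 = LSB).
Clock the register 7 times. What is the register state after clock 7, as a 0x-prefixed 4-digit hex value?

reg_0 = 0x0075
clock 1: out=1, reg = 0x003A
clock 2: out=0, reg = 0x001D
clock 3: out=1, reg = 0x000E
clock 4: out=0, reg = 0x8007
clock 5: out=1, reg = 0x4003
clock 6: out=1, reg = 0xA001
clock 7: out=1, reg = 0xD000

0xD000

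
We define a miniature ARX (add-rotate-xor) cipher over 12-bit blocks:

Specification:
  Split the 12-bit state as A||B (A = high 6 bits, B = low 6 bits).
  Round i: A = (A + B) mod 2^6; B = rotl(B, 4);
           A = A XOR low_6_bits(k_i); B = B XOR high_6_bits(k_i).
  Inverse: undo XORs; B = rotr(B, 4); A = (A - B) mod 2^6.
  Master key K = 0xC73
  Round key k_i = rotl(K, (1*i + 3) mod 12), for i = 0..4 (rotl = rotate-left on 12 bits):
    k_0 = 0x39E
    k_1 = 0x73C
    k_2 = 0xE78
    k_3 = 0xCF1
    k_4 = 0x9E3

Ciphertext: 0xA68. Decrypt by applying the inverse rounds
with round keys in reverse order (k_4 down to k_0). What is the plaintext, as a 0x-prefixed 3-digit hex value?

0xAFA

s_0 = ciphertext = 0xA68
s_1 = InvRound(s_0, k_4) = 0x3BC
s_2 = InvRound(s_1, k_3) = 0x0FC
s_3 = InvRound(s_2, k_2) = 0x9D4
s_4 = InvRound(s_3, k_1) = 0xEE0
s_5 = InvRound(s_4, k_0) = 0xAFA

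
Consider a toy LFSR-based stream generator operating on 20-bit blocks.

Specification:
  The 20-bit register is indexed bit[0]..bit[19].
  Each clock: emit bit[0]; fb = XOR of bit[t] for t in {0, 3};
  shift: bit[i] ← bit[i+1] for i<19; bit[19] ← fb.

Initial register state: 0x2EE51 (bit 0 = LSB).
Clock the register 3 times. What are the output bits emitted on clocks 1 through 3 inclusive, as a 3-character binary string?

reg_0 = 0x2EE51
clock 1: out=1, reg = 0x97728
clock 2: out=0, reg = 0xCBB94
clock 3: out=0, reg = 0x65DCA

100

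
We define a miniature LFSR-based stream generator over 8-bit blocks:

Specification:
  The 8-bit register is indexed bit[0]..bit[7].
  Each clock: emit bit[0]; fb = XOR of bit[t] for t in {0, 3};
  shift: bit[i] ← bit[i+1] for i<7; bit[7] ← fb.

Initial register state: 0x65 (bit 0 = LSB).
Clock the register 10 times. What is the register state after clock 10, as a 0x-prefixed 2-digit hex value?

0x12

reg_0 = 0x65
clock 1: out=1, reg = 0xB2
clock 2: out=0, reg = 0x59
clock 3: out=1, reg = 0x2C
clock 4: out=0, reg = 0x96
clock 5: out=0, reg = 0x4B
clock 6: out=1, reg = 0x25
clock 7: out=1, reg = 0x92
clock 8: out=0, reg = 0x49
clock 9: out=1, reg = 0x24
clock 10: out=0, reg = 0x12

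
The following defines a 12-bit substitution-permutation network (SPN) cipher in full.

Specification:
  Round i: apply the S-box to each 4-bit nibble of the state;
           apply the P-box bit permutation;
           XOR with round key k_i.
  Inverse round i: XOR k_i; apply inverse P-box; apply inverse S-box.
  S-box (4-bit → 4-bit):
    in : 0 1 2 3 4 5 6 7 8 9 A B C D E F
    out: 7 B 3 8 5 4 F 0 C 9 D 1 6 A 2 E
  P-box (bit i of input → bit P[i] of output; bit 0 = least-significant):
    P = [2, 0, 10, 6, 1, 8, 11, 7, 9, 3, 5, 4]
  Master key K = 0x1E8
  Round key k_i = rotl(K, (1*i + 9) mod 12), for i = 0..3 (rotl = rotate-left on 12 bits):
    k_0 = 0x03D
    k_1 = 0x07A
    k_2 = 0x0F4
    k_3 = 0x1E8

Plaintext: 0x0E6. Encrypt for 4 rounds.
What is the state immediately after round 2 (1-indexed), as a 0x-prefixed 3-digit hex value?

0xC7F

s_0 = plaintext = 0x0E6
s_1 = Round(s_0, k_0) = 0x750
s_2 = Round(s_1, k_1) = 0xC7F
s_3 = Round(s_2, k_2) = 0x49D
s_4 = Round(s_3, k_3) = 0x30B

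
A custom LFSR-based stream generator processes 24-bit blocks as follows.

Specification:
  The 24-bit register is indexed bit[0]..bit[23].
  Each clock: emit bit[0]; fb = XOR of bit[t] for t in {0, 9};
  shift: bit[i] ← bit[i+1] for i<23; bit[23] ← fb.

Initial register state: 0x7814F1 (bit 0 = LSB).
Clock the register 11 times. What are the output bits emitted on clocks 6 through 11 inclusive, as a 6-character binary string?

111001

reg_0 = 0x7814F1
clock 1: out=1, reg = 0xBC0A78
clock 2: out=0, reg = 0xDE053C
clock 3: out=0, reg = 0x6F029E
clock 4: out=0, reg = 0xB7814F
clock 5: out=1, reg = 0xDBC0A7
clock 6: out=1, reg = 0xEDE053
clock 7: out=1, reg = 0xF6F029
clock 8: out=1, reg = 0xFB7814
clock 9: out=0, reg = 0x7DBC0A
clock 10: out=0, reg = 0x3EDE05
clock 11: out=1, reg = 0x1F6F02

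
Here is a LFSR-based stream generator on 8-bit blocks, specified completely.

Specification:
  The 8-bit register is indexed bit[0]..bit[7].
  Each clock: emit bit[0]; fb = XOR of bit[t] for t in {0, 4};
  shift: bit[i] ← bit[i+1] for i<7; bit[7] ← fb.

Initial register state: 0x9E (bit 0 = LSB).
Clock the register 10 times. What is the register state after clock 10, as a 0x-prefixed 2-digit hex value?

0x79

reg_0 = 0x9E
clock 1: out=0, reg = 0xCF
clock 2: out=1, reg = 0xE7
clock 3: out=1, reg = 0xF3
clock 4: out=1, reg = 0x79
clock 5: out=1, reg = 0x3C
clock 6: out=0, reg = 0x9E
clock 7: out=0, reg = 0xCF
clock 8: out=1, reg = 0xE7
clock 9: out=1, reg = 0xF3
clock 10: out=1, reg = 0x79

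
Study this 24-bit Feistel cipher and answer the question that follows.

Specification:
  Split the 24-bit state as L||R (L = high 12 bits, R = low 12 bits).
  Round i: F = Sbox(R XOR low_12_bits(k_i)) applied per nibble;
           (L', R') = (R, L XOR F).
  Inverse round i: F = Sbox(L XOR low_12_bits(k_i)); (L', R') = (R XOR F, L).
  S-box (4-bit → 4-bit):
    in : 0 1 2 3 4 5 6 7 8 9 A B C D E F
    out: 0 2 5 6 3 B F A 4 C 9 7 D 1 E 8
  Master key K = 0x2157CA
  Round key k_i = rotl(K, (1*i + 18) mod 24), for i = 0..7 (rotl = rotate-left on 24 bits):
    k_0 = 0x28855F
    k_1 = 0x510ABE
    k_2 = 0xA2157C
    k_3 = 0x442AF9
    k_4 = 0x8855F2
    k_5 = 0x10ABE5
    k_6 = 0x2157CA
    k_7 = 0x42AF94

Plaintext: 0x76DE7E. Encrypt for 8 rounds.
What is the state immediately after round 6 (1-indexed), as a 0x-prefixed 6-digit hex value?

0xC3D5A7

s_0 = plaintext = 0x76DE7E
s_1 = Round(s_0, k_0) = 0xE7E03F
s_2 = Round(s_1, k_1) = 0x03F73C
s_3 = Round(s_2, k_2) = 0x73C50F
s_4 = Round(s_3, k_3) = 0x50FFB3
s_5 = Round(s_4, k_4) = 0xFB3C3D
s_6 = Round(s_5, k_5) = 0xC3D5A7
s_7 = Round(s_6, k_6) = 0x5A79CC
s_8 = Round(s_7, k_7) = 0x9CCA13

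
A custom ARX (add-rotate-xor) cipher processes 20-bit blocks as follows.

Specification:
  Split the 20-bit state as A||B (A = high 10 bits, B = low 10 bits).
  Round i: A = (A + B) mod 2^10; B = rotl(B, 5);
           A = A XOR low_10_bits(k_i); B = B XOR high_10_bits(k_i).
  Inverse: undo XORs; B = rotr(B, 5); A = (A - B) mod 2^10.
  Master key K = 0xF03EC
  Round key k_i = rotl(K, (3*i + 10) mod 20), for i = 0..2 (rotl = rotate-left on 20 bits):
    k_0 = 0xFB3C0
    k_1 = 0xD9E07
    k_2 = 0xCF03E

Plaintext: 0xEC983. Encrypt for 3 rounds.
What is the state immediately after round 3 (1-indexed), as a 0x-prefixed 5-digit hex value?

0xF4C47

s_0 = plaintext = 0xEC983
s_1 = Round(s_0, k_0) = 0xBD780
s_2 = Round(s_1, k_1) = 0x1CB7B
s_3 = Round(s_2, k_2) = 0xF4C47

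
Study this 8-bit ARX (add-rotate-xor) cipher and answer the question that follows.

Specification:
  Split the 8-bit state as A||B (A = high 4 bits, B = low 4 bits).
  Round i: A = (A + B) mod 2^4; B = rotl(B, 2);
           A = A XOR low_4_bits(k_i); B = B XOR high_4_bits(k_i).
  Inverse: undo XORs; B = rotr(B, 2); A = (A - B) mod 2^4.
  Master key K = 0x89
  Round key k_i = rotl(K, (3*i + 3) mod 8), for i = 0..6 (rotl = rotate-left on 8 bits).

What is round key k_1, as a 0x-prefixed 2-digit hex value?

0x62

K = 0x89
k_0 = rotl(K, (3*0+3) mod 8) = rotl(K, 3) = 0x4C
k_1 = rotl(K, (3*1+3) mod 8) = rotl(K, 6) = 0x62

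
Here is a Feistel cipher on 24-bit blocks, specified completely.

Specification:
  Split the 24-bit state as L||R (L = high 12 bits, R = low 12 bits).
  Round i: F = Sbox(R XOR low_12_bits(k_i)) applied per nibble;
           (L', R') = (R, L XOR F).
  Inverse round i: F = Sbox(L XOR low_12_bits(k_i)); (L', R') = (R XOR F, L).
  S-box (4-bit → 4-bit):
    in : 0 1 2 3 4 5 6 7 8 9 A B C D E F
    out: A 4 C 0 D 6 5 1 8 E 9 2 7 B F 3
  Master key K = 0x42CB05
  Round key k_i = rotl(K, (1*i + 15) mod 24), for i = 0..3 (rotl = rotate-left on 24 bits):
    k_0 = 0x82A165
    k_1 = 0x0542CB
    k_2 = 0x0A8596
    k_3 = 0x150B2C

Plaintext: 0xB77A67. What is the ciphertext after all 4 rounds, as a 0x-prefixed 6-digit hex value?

0x2F969B

s_0 = plaintext = 0xB77A67
s_1 = Round(s_0, k_0) = 0xA679DB
s_2 = Round(s_1, k_1) = 0x9DB82D
s_3 = Round(s_2, k_2) = 0x82D2F9
s_4 = Round(s_3, k_3) = 0x2F969B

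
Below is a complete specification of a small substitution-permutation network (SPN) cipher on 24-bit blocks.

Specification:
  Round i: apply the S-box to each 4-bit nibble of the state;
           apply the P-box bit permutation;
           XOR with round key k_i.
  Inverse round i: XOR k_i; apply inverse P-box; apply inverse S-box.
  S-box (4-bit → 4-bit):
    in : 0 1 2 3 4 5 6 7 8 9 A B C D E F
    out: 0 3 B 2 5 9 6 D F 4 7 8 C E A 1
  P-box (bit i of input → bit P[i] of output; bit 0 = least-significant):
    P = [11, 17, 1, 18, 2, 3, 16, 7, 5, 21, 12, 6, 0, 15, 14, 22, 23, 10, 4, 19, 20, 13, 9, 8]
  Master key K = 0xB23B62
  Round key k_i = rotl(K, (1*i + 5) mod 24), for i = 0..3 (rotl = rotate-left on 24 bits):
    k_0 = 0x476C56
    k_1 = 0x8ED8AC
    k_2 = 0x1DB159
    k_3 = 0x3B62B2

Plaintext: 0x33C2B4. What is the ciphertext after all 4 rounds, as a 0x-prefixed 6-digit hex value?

s_0 = plaintext = 0x33C2B4
s_1 = Round(s_0, k_0) = 0x2700B4
s_2 = Round(s_1, k_1) = 0x16F13E
s_3 = Round(s_2, k_2) = 0x2B9560
s_4 = Round(s_3, k_3) = 0x2203DA

0x2203DA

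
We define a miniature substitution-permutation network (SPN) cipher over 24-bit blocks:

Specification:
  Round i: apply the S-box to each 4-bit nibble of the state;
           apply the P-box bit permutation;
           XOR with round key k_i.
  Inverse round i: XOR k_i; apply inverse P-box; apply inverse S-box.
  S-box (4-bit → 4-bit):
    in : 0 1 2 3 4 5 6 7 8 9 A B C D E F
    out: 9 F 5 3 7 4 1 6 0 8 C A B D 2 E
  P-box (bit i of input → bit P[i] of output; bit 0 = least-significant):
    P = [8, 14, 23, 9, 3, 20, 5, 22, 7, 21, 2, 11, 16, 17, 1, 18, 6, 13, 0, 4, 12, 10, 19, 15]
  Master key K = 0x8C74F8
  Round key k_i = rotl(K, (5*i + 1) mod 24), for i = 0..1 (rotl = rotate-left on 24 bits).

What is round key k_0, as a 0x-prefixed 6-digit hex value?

K = 0x8C74F8
k_0 = rotl(K, (5*0+1) mod 24) = rotl(K, 1) = 0x18E9F1

0x18E9F1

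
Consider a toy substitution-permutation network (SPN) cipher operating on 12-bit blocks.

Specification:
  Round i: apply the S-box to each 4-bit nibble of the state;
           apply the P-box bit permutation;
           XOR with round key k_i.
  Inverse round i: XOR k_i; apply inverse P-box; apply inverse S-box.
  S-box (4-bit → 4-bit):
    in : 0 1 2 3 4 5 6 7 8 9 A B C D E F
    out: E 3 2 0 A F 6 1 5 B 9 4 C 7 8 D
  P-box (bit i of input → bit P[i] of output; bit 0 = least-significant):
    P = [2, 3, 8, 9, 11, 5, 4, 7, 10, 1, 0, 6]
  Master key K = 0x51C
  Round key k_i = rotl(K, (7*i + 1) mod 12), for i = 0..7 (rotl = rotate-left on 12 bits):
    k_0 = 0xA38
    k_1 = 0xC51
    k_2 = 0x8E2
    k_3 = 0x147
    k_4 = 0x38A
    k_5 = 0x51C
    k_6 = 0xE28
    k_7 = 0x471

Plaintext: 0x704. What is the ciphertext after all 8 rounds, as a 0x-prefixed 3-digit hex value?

0xFFD

s_0 = plaintext = 0x704
s_1 = Round(s_0, k_0) = 0xC80
s_2 = Round(s_1, k_1) = 0x708
s_3 = Round(s_2, k_2) = 0xD56
s_4 = Round(s_3, k_3) = 0xCFC
s_5 = Round(s_4, k_4) = 0x85B
s_6 = Round(s_5, k_5) = 0x8AD
s_7 = Round(s_6, k_6) = 0x3A5
s_8 = Round(s_7, k_7) = 0xFFD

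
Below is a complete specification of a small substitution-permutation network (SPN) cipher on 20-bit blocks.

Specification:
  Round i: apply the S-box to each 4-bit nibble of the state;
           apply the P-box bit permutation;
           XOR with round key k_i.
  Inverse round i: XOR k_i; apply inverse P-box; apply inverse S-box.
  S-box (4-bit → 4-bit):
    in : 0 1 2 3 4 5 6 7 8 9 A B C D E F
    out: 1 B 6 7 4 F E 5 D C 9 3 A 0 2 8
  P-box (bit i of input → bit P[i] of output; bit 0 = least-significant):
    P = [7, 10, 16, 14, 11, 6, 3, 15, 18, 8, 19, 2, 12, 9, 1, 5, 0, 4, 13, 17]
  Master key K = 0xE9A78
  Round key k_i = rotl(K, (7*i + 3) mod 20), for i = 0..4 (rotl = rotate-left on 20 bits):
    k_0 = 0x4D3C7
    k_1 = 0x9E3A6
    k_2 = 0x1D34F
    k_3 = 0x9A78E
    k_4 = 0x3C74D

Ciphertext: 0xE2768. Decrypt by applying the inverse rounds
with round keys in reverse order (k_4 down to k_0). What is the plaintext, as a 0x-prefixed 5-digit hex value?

s_0 = ciphertext = 0xE2768
s_1 = InvRound(s_0, k_4) = 0x7F8F9
s_2 = InvRound(s_1, k_3) = 0x155BC
s_3 = InvRound(s_2, k_2) = 0xB6DCB
s_4 = InvRound(s_3, k_1) = 0xACF5E
s_5 = InvRound(s_4, k_0) = 0x1077B

0x1077B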